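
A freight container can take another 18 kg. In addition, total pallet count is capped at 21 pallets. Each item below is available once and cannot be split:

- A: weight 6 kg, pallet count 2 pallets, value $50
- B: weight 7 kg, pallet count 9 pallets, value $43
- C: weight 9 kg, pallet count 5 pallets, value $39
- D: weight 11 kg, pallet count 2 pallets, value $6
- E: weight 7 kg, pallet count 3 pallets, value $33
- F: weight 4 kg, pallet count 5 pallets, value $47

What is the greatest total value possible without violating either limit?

$140

Feasible sets respecting both limits:
- A+B+F: weight 17, pallet count 16, value 140
- A+E+F: weight 17, pallet count 10, value 130
- B+E+F: weight 18, pallet count 17, value 123
- A+F: weight 10, pallet count 7, value 97
Best: $140.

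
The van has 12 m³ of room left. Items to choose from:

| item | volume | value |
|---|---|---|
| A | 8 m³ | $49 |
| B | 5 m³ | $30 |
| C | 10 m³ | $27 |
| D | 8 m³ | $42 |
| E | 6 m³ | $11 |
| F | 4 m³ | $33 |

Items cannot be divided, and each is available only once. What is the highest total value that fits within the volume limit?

Check high-value combinations within 12 m³:
- A+F: volume 8+4=12, value 49+33=82
- D+F: volume 8+4=12, value 42+33=75
- B+F: volume 5+4=9, value 30+33=63
- A: volume 8, value 49
- E+F: volume 6+4=10, value 11+33=44
Best: $82.

$82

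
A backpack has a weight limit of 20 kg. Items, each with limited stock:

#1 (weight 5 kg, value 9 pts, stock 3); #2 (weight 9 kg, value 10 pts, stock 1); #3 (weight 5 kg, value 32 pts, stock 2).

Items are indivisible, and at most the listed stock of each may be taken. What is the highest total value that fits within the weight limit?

Best selections within weight 20 and stock limits:
- 2×#1 + 2×#3: weight 20, value 82
- 1×#2 + 2×#3: weight 19, value 74
- 1×#1 + 2×#3: weight 15, value 73
- 2×#3: weight 10, value 64
Best: 82 pts.

82 pts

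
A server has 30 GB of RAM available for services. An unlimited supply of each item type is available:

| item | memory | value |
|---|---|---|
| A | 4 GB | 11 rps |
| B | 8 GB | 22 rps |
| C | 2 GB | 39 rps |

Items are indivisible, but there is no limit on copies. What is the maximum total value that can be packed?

Best value-per-unit is C at 39/2, and filling with it alone uses memory 15×2=30. No mix of the others beats 15×39 = 585.

585 rps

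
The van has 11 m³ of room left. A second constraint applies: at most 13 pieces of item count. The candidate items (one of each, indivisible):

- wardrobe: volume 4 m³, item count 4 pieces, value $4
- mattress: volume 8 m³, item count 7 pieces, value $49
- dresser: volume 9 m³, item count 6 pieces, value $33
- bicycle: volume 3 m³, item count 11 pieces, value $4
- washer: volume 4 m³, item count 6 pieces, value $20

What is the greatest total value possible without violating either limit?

Feasible sets respecting both limits:
- mattress: volume 8, item count 7, value 49
- dresser: volume 9, item count 6, value 33
- wardrobe+washer: volume 8, item count 10, value 24
Best: $49.

$49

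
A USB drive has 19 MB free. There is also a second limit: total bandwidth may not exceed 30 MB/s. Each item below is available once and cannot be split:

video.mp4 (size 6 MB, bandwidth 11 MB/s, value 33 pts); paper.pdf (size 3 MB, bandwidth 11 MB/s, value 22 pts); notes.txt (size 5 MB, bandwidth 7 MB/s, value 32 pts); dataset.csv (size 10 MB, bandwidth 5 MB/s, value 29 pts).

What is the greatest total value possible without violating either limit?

87 pts

Feasible sets respecting both limits:
- video.mp4+paper.pdf+notes.txt: size 14, bandwidth 29, value 87
- video.mp4+paper.pdf+dataset.csv: size 19, bandwidth 27, value 84
- paper.pdf+notes.txt+dataset.csv: size 18, bandwidth 23, value 83
Best: 87 pts.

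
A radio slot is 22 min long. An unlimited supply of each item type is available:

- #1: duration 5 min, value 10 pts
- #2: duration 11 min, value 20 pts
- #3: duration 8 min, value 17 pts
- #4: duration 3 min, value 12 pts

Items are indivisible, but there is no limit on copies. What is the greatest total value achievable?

84 pts

Best value-per-unit is #4 at 12/3, and filling with it alone uses duration 7×3=21. No mix of the others beats 7×12 = 84.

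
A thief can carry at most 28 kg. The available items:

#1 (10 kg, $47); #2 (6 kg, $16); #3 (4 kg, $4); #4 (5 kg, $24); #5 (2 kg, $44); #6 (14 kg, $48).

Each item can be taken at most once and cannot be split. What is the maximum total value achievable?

$139

Check high-value combinations within 28 kg:
- #1+#5+#6: weight 10+2+14=26, value 47+44+48=139
- #1+#2+#3+#4+#5: weight 10+6+4+5+2=27, value 47+16+4+24+44=135
- #2+#4+#5+#6: weight 6+5+2+14=27, value 16+24+44+48=132
Best: $139.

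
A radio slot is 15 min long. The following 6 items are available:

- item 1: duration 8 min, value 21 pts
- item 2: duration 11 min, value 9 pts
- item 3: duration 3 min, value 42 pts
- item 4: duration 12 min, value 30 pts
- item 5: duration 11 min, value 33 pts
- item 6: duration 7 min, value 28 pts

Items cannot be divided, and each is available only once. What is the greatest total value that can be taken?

Check high-value combinations within 15 min:
- item 3+item 5: duration 3+11=14, value 42+33=75
- item 3+item 4: duration 3+12=15, value 42+30=72
- item 3+item 6: duration 3+7=10, value 42+28=70
- item 1+item 3: duration 8+3=11, value 21+42=63
- item 2+item 3: duration 11+3=14, value 9+42=51
Best: 75 pts.

75 pts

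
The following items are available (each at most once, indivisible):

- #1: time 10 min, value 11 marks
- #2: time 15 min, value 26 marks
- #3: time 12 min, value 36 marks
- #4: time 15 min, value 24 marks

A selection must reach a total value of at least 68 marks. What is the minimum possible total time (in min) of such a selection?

37

Subsets with value ≥ 68, sorted by total time:
- #1+#2+#3: time 37, value 73
- #1+#3+#4: time 37, value 71
Minimum time: 37 min.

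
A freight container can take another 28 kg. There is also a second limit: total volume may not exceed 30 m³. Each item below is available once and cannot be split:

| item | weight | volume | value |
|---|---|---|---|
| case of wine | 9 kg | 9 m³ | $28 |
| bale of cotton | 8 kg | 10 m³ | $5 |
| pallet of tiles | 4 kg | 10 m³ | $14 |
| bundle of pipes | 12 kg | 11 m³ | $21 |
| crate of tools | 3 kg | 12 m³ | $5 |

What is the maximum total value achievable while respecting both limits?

$63

Feasible sets respecting both limits:
- case of wine+pallet of tiles+bundle of pipes: weight 25, volume 30, value 63
- case of wine+bundle of pipes: weight 21, volume 20, value 49
- case of wine+bale of cotton+pallet of tiles: weight 21, volume 29, value 47
- case of wine+pallet of tiles: weight 13, volume 19, value 42
Best: $63.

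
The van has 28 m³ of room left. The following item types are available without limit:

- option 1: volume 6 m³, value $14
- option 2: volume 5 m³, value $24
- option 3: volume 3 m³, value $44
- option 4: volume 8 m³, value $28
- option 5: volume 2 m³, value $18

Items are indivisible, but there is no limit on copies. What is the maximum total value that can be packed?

Best value-per-unit is option 3 at 44/3, and filling with it alone uses volume 9×3=27. No mix of the others beats 9×44 = 396.

$396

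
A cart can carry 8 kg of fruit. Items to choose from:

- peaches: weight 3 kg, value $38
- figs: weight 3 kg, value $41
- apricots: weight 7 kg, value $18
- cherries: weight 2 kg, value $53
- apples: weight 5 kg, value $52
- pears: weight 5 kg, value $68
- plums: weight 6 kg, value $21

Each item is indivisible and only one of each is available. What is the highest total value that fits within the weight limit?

Check high-value combinations within 8 kg:
- peaches+figs+cherries: weight 3+3+2=8, value 38+41+53=132
- cherries+pears: weight 2+5=7, value 53+68=121
- figs+pears: weight 3+5=8, value 41+68=109
Best: $132.

$132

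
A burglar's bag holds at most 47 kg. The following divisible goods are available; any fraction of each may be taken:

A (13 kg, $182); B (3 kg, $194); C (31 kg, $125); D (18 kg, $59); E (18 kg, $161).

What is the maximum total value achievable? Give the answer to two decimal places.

589.42

Take in order of value per unit:
- B (194/3 per unit): all 3 → value 194, running total 194.00
- A (182/13 per unit): all 13 → value 182, running total 376.00
- E (161/18 per unit): all 18 → value 161, running total 537.00
- C (125/31 per unit): 13 of 31 → value 13×125/31 = 52.4194, running total 589.42
Total 589.42.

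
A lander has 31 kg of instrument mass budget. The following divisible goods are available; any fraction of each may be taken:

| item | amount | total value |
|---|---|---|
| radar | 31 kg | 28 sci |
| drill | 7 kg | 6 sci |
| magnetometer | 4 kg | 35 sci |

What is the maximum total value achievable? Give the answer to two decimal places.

59.39

Take in order of value per unit:
- magnetometer (35/4 per unit): all 4 → value 35, running total 35.00
- radar (28/31 per unit): 27 of 31 → value 27×28/31 = 24.3871, running total 59.39
Total 59.39.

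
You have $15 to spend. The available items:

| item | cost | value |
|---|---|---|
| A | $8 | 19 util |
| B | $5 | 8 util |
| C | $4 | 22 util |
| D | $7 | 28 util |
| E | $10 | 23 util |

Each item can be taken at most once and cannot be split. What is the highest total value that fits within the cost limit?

50 util

Check high-value combinations within $15:
- C+D: cost 4+7=11, value 22+28=50
- A+D: cost 8+7=15, value 19+28=47
- C+E: cost 4+10=14, value 22+23=45
Best: 50 util.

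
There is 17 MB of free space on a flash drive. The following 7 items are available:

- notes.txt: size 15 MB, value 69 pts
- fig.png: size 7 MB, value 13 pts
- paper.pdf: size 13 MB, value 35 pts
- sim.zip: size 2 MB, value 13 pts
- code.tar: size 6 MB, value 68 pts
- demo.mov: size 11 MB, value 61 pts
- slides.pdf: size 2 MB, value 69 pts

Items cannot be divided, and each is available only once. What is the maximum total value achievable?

163 pts

Check high-value combinations within 17 MB:
- fig.png+sim.zip+code.tar+slides.pdf: size 7+2+6+2=17, value 13+13+68+69=163
- sim.zip+code.tar+slides.pdf: size 2+6+2=10, value 13+68+69=150
- fig.png+code.tar+slides.pdf: size 7+6+2=15, value 13+68+69=150
- sim.zip+demo.mov+slides.pdf: size 2+11+2=15, value 13+61+69=143
Best: 163 pts.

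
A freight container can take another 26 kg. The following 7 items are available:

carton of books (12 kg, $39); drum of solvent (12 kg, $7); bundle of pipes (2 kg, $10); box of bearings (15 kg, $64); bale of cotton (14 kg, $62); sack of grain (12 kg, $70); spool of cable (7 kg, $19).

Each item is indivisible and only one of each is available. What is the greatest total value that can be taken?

This is a 0/1 knapsack; check combinations near the capacity.
- bale of cotton+sack of grain: weight 14+12=26, value 62+70=132
- carton of books+bundle of pipes+sack of grain: weight 12+2+12=26, value 39+10+70=119
- carton of books+sack of grain: weight 12+12=24, value 39+70=109
- carton of books+bale of cotton: weight 12+14=26, value 39+62=101
Best: $132.

$132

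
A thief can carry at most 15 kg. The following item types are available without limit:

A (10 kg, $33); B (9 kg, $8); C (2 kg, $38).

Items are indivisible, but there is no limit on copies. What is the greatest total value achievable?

Best value-per-unit is C at 38/2, and filling with it alone uses weight 7×2=14. No mix of the others beats 7×38 = 266.

$266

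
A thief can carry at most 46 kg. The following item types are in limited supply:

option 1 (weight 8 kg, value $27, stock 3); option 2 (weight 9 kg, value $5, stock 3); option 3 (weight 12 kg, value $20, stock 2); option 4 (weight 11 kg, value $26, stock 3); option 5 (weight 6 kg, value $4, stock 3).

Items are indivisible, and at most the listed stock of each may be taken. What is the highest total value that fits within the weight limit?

Top feasible selections:
- 3×option 1 + 2×option 4: weight 46, value 133
- 3×option 1 + 1×option 2 + 1×option 4: weight 44, value 112
Best: $133.

$133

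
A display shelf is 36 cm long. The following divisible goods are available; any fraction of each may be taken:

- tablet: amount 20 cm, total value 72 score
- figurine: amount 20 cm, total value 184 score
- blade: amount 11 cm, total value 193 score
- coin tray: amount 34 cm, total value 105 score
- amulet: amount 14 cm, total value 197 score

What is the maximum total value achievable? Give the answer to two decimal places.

491.20

Take in order of value per unit:
- blade (193/11 per unit): all 11 → value 193, running total 193.00
- amulet (197/14 per unit): all 14 → value 197, running total 390.00
- figurine (184/20 per unit): 11 of 20 → value 11×184/20 = 101.2000, running total 491.20
Total 491.20.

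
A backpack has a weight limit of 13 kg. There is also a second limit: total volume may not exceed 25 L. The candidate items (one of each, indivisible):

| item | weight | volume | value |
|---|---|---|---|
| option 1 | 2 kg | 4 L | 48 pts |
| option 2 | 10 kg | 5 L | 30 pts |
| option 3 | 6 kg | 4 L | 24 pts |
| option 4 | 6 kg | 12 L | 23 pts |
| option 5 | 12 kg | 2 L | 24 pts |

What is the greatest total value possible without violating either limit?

78 pts

Feasible sets respecting both limits:
- option 1+option 2: weight 12, volume 9, value 78
- option 1+option 3: weight 8, volume 8, value 72
- option 1+option 4: weight 8, volume 16, value 71
- option 1: weight 2, volume 4, value 48
Best: 78 pts.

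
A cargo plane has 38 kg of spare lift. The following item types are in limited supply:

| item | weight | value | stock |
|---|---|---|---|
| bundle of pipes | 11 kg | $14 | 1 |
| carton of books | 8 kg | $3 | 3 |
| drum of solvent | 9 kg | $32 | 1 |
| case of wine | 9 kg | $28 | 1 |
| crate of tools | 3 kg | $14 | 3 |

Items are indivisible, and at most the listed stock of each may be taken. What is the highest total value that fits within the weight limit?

$116

Best selections within weight 38 and stock limits:
- 1×bundle of pipes + 1×drum of solvent + 1×case of wine + 3×crate of tools: weight 38, value 116
- 1×carton of books + 1×drum of solvent + 1×case of wine + 3×crate of tools: weight 35, value 105
Best: $116.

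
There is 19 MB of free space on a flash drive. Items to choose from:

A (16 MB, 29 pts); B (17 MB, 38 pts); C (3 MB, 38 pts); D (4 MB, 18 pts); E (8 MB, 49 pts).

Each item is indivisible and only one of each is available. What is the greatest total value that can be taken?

Check high-value combinations within 19 MB:
- C+D+E: size 3+4+8=15, value 38+18+49=105
- C+E: size 3+8=11, value 38+49=87
- D+E: size 4+8=12, value 18+49=67
Best: 105 pts.

105 pts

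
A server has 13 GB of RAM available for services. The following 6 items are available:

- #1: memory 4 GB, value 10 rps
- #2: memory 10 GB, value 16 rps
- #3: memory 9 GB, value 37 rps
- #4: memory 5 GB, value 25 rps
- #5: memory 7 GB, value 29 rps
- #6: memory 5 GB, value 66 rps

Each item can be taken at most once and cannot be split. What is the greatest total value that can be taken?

95 rps

Check high-value combinations within 13 GB:
- #5+#6: memory 7+5=12, value 29+66=95
- #4+#6: memory 5+5=10, value 25+66=91
- #1+#6: memory 4+5=9, value 10+66=76
Best: 95 rps.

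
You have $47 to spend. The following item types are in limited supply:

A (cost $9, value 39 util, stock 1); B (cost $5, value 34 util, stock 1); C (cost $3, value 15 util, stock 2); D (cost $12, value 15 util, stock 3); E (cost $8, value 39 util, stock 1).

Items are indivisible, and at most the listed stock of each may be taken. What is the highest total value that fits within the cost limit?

Best selections within cost 47 and stock limits:
- 1×A + 1×B + 2×C + 1×D + 1×E: cost 40, value 157
- 1×A + 1×B + 2×C + 1×E: cost 28, value 142
- 1×A + 1×B + 1×C + 1×D + 1×E: cost 37, value 142
Best: 157 util.

157 util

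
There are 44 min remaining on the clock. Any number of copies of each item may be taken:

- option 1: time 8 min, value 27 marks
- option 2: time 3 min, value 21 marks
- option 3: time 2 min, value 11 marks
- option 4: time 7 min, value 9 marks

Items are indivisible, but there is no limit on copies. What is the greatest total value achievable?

Best value-per-unit is option 2 at 21/3; filling with it alone gives 14×21 = 294.
Optimal mix: 14×option 2 + 1×option 3 → time 44, value 305.

305 marks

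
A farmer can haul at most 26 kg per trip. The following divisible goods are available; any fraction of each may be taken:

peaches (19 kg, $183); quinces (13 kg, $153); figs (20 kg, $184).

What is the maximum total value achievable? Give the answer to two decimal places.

Take in order of value per unit:
- quinces (153/13 per unit): all 13 → value 153, running total 153.00
- peaches (183/19 per unit): 13 of 19 → value 13×183/19 = 125.2105, running total 278.21
Total 278.21.

278.21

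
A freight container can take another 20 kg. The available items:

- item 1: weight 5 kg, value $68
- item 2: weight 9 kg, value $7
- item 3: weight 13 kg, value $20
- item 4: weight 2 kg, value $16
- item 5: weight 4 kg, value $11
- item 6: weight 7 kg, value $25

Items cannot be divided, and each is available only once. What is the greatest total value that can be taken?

Check high-value combinations within 20 kg:
- item 1+item 4+item 5+item 6: weight 5+2+4+7=18, value 68+16+11+25=120
- item 1+item 4+item 6: weight 5+2+7=14, value 68+16+25=109
- item 1+item 5+item 6: weight 5+4+7=16, value 68+11+25=104
- item 1+item 3+item 4: weight 5+13+2=20, value 68+20+16=104
Best: $120.

$120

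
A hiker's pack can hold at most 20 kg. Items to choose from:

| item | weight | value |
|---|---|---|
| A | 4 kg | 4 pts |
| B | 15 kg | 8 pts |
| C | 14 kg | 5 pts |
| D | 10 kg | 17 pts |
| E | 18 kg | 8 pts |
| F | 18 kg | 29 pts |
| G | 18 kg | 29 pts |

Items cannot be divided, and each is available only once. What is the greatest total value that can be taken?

29 pts

This is a 0/1 knapsack; check combinations near the capacity.
- F: weight 18, value 29
- G: weight 18, value 29
- A+D: weight 4+10=14, value 4+17=21
- D: weight 10, value 17
Best: 29 pts.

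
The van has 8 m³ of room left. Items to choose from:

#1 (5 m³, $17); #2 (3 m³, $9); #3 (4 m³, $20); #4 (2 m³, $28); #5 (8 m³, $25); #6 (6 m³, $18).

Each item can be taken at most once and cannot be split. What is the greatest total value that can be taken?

$48

Check high-value combinations within 8 m³:
- #3+#4: volume 4+2=6, value 20+28=48
- #4+#6: volume 2+6=8, value 28+18=46
- #1+#4: volume 5+2=7, value 17+28=45
Best: $48.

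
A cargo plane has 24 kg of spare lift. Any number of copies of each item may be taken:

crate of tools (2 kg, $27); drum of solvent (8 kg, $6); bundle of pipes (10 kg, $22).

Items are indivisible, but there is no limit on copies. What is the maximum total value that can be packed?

$324

Best value-per-unit is crate of tools at 27/2, and filling with it alone uses weight 12×2=24. No mix of the others beats 12×27 = 324.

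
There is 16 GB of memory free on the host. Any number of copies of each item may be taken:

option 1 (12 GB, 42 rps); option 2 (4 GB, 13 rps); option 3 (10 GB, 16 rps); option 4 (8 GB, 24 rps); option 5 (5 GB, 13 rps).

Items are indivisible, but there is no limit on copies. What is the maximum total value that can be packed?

55 rps

Best value-per-unit is option 1 at 42/12; filling with it alone gives 1×42 = 42.
Optimal mix: 1×option 1 + 1×option 2 → memory 16, value 55.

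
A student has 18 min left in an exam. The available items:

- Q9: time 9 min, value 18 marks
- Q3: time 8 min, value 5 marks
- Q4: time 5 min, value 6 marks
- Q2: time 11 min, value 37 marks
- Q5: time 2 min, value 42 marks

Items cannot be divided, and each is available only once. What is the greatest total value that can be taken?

85 marks

Check high-value combinations within 18 min:
- Q4+Q2+Q5: time 5+11+2=18, value 6+37+42=85
- Q2+Q5: time 11+2=13, value 37+42=79
- Q9+Q4+Q5: time 9+5+2=16, value 18+6+42=66
- Q9+Q5: time 9+2=11, value 18+42=60
- Q3+Q4+Q5: time 8+5+2=15, value 5+6+42=53
Best: 85 marks.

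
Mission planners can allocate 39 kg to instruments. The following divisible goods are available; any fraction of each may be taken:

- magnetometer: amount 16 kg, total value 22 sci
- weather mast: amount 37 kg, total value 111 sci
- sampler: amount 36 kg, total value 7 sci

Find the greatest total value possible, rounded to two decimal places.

Take in order of value per unit:
- weather mast (111/37 per unit): all 37 → value 111, running total 111.00
- magnetometer (22/16 per unit): 2 of 16 → value 2×22/16 = 2.7500, running total 113.75
Total 113.75.

113.75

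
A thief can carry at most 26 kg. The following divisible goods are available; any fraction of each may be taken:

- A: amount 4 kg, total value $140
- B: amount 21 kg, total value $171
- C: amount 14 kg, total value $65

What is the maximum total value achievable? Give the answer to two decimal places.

Take in order of value per unit:
- A (140/4 per unit): all 4 → value 140, running total 140.00
- B (171/21 per unit): all 21 → value 171, running total 311.00
- C (65/14 per unit): 1 of 14 → value 1×65/14 = 4.6429, running total 315.64
Total 315.64.

315.64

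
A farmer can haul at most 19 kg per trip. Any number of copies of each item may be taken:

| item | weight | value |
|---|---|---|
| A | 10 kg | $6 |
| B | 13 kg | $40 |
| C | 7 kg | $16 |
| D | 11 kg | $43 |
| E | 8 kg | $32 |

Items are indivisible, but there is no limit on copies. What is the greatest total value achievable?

Best value-per-unit is E at 32/8; filling with it alone gives 2×32 = 64.
Optimal mix: 1×D + 1×E → weight 19, value 75.

$75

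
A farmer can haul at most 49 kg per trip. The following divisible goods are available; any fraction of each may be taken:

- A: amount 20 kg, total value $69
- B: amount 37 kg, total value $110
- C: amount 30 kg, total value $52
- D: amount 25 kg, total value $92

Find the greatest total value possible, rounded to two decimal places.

172.89

Take in order of value per unit:
- D (92/25 per unit): all 25 → value 92, running total 92.00
- A (69/20 per unit): all 20 → value 69, running total 161.00
- B (110/37 per unit): 4 of 37 → value 4×110/37 = 11.8919, running total 172.89
Total 172.89.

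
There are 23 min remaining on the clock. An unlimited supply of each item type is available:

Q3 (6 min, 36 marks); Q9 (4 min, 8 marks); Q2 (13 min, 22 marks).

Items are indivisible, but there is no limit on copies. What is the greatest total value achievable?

116 marks

Best value-per-unit is Q3 at 36/6; filling with it alone gives 3×36 = 108.
Optimal mix: 3×Q3 + 1×Q9 → time 22, value 116.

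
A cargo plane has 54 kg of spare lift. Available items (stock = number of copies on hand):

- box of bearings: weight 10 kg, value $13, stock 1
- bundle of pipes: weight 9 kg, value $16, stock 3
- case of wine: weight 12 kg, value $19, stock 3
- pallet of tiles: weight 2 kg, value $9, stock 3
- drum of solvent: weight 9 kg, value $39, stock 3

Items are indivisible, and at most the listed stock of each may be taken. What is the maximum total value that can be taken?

$179

Top feasible selections:
- 1×bundle of pipes + 1×case of wine + 3×pallet of tiles + 3×drum of solvent: weight 54, value 179
- 2×bundle of pipes + 3×pallet of tiles + 3×drum of solvent: weight 51, value 176
Best: $179.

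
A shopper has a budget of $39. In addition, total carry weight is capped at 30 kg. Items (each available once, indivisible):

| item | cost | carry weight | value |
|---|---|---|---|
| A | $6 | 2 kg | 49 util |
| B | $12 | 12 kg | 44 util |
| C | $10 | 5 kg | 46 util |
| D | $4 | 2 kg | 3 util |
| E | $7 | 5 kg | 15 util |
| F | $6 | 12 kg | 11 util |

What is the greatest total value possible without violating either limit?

Feasible sets respecting both limits:
- A+B+C+D+E: cost 39, carry weight 26, value 157
- A+B+C+E: cost 35, carry weight 24, value 154
- A+B+C+D: cost 32, carry weight 21, value 142
- A+B+C: cost 28, carry weight 19, value 139
Best: 157 util.

157 util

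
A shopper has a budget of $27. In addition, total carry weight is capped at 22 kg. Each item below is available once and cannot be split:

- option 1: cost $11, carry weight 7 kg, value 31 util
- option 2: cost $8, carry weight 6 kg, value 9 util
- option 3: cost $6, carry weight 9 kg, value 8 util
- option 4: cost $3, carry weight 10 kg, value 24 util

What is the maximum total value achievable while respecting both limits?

55 util

Feasible sets respecting both limits:
- option 1+option 4: cost 14, carry weight 17, value 55
- option 1+option 2+option 3: cost 25, carry weight 22, value 48
- option 1+option 2: cost 19, carry weight 13, value 40
Best: 55 util.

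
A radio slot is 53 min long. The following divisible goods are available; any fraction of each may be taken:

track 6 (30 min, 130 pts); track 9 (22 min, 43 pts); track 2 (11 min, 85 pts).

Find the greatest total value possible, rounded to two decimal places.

238.45

Take in order of value per unit:
- track 2 (85/11 per unit): all 11 → value 85, running total 85.00
- track 6 (130/30 per unit): all 30 → value 130, running total 215.00
- track 9 (43/22 per unit): 12 of 22 → value 12×43/22 = 23.4545, running total 238.45
Total 238.45.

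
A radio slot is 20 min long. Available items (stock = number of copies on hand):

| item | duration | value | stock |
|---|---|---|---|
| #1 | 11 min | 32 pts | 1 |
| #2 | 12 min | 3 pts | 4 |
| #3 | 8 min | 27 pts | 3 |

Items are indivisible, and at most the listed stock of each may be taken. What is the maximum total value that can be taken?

Top feasible selections:
- 1×#1 + 1×#3: duration 19, value 59
- 2×#3: duration 16, value 54
Best: 59 pts.

59 pts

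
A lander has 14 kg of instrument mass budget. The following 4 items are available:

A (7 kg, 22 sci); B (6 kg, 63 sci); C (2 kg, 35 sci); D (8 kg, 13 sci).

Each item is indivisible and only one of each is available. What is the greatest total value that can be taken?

Check high-value combinations within 14 kg:
- B+C: mass 6+2=8, value 63+35=98
- A+B: mass 7+6=13, value 22+63=85
- B+D: mass 6+8=14, value 63+13=76
Best: 98 sci.

98 sci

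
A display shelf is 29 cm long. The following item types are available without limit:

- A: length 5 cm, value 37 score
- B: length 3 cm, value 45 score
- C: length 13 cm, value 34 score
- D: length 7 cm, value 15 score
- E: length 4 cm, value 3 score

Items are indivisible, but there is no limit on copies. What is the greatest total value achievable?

405 score

Best value-per-unit is B at 45/3, and filling with it alone uses length 9×3=27. No mix of the others beats 9×45 = 405.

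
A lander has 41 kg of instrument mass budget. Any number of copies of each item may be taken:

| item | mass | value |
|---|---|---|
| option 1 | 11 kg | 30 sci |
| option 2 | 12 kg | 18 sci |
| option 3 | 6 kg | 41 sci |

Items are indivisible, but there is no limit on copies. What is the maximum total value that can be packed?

Best value-per-unit is option 3 at 41/6, and filling with it alone uses mass 6×6=36. No mix of the others beats 6×41 = 246.

246 sci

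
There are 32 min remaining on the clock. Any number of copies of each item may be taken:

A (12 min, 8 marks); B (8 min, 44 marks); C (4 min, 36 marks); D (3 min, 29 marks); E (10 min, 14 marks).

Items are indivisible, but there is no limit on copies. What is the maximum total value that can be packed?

Best value-per-unit is D at 29/3; filling with it alone gives 10×29 = 290.
Optimal mix: 2×C + 8×D → time 32, value 304.

304 marks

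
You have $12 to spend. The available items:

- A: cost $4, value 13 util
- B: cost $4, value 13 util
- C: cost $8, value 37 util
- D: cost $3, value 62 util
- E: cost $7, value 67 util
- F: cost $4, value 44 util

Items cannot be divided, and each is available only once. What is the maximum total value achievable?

Check high-value combinations within $12:
- D+E: cost 3+7=10, value 62+67=129
- A+D+F: cost 4+3+4=11, value 13+62+44=119
- B+D+F: cost 4+3+4=11, value 13+62+44=119
- E+F: cost 7+4=11, value 67+44=111
- D+F: cost 3+4=7, value 62+44=106
Best: 129 util.

129 util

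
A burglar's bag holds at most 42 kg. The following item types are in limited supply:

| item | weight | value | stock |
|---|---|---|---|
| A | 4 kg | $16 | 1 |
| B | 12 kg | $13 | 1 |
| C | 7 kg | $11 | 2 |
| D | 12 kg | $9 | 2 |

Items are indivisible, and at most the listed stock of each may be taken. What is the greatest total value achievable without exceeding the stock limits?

$60

Top feasible selections:
- 1×A + 1×B + 2×C + 1×D: weight 42, value 60
- 1×A + 2×C + 2×D: weight 42, value 56
Best: $60.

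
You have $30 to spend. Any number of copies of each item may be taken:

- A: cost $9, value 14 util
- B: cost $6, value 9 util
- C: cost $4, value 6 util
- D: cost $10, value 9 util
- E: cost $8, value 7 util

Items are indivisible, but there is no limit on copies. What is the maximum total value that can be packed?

46 util

Best value-per-unit is A at 14/9; filling with it alone gives 3×14 = 42.
Optimal mix: 2×A + 2×B → cost 30, value 46.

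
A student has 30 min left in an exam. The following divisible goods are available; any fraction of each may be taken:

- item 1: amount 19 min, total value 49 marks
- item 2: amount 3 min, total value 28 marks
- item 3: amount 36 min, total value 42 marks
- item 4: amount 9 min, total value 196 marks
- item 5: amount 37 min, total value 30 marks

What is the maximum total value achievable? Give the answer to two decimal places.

Take in order of value per unit:
- item 4 (196/9 per unit): all 9 → value 196, running total 196.00
- item 2 (28/3 per unit): all 3 → value 28, running total 224.00
- item 1 (49/19 per unit): 18 of 19 → value 18×49/19 = 46.4211, running total 270.42
Total 270.42.

270.42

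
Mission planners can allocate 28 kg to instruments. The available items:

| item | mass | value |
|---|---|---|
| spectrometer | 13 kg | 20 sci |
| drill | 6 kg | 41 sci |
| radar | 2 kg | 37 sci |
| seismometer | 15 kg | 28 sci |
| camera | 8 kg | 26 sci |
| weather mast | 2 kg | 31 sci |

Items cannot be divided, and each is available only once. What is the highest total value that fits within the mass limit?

Check high-value combinations within 28 kg:
- drill+radar+seismometer+weather mast: mass 6+2+15+2=25, value 41+37+28+31=137
- drill+radar+camera+weather mast: mass 6+2+8+2=18, value 41+37+26+31=135
- spectrometer+drill+radar+weather mast: mass 13+6+2+2=23, value 20+41+37+31=129
- radar+seismometer+camera+weather mast: mass 2+15+8+2=27, value 37+28+26+31=122
Best: 137 sci.

137 sci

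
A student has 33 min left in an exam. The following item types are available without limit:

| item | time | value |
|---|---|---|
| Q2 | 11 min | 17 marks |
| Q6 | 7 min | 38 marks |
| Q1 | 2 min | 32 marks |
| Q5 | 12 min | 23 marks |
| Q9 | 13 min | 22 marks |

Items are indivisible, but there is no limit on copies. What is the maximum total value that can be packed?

512 marks

Best value-per-unit is Q1 at 32/2, and filling with it alone uses time 16×2=32. No mix of the others beats 16×32 = 512.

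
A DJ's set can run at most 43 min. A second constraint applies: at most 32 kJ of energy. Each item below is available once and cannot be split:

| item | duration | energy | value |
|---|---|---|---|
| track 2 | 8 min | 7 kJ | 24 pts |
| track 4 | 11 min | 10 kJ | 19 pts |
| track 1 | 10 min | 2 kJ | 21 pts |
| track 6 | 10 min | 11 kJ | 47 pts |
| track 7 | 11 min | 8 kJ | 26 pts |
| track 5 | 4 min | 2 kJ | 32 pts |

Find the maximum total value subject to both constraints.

150 pts

Feasible sets respecting both limits:
- track 2+track 1+track 6+track 7+track 5: duration 43, energy 30, value 150
- track 2+track 4+track 1+track 6+track 5: duration 43, energy 32, value 143
- track 2+track 6+track 7+track 5: duration 33, energy 28, value 129
Best: 150 pts.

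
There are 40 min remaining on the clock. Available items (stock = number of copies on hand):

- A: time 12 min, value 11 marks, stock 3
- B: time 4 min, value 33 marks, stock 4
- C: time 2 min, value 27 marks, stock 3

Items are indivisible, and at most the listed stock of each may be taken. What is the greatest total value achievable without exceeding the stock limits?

224 marks

Top feasible selections:
- 1×A + 4×B + 3×C: time 34, value 224
- 4×B + 3×C: time 22, value 213
- 1×A + 4×B + 2×C: time 32, value 197
- 1×A + 3×B + 3×C: time 30, value 191
Best: 224 marks.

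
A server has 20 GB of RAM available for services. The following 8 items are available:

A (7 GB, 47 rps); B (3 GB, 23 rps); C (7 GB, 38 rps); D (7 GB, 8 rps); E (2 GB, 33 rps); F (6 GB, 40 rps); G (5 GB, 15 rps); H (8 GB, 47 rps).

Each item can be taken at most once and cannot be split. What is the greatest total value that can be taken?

150 rps

Check high-value combinations within 20 GB:
- A+B+E+H: memory 7+3+2+8=20, value 47+23+33+47=150
- A+B+E+F: memory 7+3+2+6=18, value 47+23+33+40=143
- B+E+F+H: memory 3+2+6+8=19, value 23+33+40+47=143
- A+B+C+E: memory 7+3+7+2=19, value 47+23+38+33=141
- B+C+E+H: memory 3+7+2+8=20, value 23+38+33+47=141
Best: 150 rps.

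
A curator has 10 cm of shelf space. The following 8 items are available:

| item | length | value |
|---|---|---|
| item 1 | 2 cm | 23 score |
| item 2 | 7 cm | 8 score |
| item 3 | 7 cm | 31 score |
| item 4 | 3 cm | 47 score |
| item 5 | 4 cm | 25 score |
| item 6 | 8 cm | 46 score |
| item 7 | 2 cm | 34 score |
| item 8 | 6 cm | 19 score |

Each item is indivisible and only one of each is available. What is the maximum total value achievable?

Check high-value combinations within 10 cm:
- item 4+item 5+item 7: length 3+4+2=9, value 47+25+34=106
- item 1+item 4+item 7: length 2+3+2=7, value 23+47+34=104
- item 1+item 4+item 5: length 2+3+4=9, value 23+47+25=95
- item 1+item 5+item 7: length 2+4+2=8, value 23+25+34=82
Best: 106 score.

106 score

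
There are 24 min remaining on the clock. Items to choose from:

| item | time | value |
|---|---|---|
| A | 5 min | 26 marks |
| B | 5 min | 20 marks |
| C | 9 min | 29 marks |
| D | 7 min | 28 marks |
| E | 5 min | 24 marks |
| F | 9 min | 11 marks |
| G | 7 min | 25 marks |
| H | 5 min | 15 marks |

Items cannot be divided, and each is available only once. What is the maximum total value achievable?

103 marks

This is a 0/1 knapsack; check combinations near the capacity.
- A+D+E+G: time 5+7+5+7=24, value 26+28+24+25=103
- A+B+C+E: time 5+5+9+5=24, value 26+20+29+24=99
- A+B+D+G: time 5+5+7+7=24, value 26+20+28+25=99
Best: 103 marks.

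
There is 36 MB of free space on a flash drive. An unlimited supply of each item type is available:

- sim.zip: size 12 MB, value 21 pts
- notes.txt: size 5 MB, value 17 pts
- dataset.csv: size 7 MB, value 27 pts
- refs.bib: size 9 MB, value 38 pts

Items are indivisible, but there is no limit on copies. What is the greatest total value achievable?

152 pts

Best value-per-unit is refs.bib at 38/9, and filling with it alone uses size 4×9=36. No mix of the others beats 4×38 = 152.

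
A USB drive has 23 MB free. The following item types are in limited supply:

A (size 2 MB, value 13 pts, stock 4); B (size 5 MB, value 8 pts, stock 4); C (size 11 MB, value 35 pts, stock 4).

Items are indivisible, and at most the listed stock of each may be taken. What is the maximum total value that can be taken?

87 pts

Top feasible selections:
- 4×A + 1×C: size 19, value 87
- 3×A + 1×B + 1×C: size 22, value 82
- 4×A + 3×B: size 23, value 76
Best: 87 pts.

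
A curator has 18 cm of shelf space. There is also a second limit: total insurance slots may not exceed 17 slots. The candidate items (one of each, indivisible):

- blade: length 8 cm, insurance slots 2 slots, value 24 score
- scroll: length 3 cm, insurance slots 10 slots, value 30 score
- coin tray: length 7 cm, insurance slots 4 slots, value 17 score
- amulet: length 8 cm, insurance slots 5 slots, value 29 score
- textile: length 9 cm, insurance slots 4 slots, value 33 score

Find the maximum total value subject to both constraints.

Feasible sets respecting both limits:
- blade+scroll+coin tray: length 18, insurance slots 16, value 71
- scroll+textile: length 12, insurance slots 14, value 63
- amulet+textile: length 17, insurance slots 9, value 62
Best: 71 score.

71 score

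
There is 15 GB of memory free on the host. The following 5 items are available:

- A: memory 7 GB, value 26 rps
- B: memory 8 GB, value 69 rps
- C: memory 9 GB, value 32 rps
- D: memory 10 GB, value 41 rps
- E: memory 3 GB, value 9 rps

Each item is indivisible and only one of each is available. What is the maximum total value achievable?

Check high-value combinations within 15 GB:
- A+B: memory 7+8=15, value 26+69=95
- B+E: memory 8+3=11, value 69+9=78
- B: memory 8, value 69
- D+E: memory 10+3=13, value 41+9=50
- D: memory 10, value 41
Best: 95 rps.

95 rps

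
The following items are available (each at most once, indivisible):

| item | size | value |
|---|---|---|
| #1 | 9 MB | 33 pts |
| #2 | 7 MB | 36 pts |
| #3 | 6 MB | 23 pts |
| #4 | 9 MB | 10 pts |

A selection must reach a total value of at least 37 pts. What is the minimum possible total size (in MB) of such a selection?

13

Subsets with value ≥ 37, sorted by total size:
- #2+#3: size 13, value 59
- #1+#3: size 15, value 56
Minimum size: 13 MB.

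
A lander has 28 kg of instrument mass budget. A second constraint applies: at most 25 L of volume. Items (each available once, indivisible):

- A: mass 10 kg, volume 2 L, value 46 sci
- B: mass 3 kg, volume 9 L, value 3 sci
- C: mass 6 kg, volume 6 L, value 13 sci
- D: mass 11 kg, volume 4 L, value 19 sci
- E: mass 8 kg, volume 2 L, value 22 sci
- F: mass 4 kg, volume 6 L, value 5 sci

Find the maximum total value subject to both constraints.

86 sci

Feasible sets respecting both limits:
- A+C+E+F: mass 28, volume 16, value 86
- A+B+C+E: mass 27, volume 19, value 84
- A+C+E: mass 24, volume 10, value 81
Best: 86 sci.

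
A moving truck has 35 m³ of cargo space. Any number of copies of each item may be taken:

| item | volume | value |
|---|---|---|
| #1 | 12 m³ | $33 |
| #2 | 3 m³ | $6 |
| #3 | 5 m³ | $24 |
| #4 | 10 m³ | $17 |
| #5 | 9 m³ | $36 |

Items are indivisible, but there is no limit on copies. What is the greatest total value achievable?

$168

Best value-per-unit is #3 at 24/5, and filling with it alone uses volume 7×5=35. No mix of the others beats 7×24 = 168.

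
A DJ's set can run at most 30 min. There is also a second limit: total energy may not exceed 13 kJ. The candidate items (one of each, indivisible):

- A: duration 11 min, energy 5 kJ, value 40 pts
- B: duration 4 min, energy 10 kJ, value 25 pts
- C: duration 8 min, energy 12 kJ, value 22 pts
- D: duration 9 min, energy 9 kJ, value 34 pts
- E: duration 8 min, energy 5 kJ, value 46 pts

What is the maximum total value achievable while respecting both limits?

86 pts

Feasible sets respecting both limits:
- A+E: duration 19, energy 10, value 86
- E: duration 8, energy 5, value 46
- A: duration 11, energy 5, value 40
Best: 86 pts.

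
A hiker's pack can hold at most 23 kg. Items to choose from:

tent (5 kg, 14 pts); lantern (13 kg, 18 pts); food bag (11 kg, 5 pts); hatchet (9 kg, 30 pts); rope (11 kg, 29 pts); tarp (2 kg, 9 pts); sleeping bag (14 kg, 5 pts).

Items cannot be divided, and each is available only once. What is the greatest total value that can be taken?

Check high-value combinations within 23 kg:
- hatchet+rope+tarp: weight 9+11+2=22, value 30+29+9=68
- hatchet+rope: weight 9+11=20, value 30+29=59
- tent+hatchet+tarp: weight 5+9+2=16, value 14+30+9=53
- tent+rope+tarp: weight 5+11+2=18, value 14+29+9=52
- lantern+hatchet: weight 13+9=22, value 18+30=48
Best: 68 pts.

68 pts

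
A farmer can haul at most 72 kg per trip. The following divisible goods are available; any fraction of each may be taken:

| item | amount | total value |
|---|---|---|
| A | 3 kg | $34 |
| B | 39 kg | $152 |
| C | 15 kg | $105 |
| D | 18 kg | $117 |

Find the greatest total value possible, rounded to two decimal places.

Take in order of value per unit:
- A (34/3 per unit): all 3 → value 34, running total 34.00
- C (105/15 per unit): all 15 → value 105, running total 139.00
- D (117/18 per unit): all 18 → value 117, running total 256.00
- B (152/39 per unit): 36 of 39 → value 36×152/39 = 140.3077, running total 396.31
Total 396.31.

396.31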